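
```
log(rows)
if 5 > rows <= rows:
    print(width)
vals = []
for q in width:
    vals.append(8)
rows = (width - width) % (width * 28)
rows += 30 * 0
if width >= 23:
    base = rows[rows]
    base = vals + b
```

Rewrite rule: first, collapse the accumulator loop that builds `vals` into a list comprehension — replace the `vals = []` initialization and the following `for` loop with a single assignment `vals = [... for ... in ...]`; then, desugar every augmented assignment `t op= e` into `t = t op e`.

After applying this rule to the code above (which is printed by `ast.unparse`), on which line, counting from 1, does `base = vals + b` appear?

Transformed code:
log(rows)
if 5 > rows <= rows:
    print(width)
vals = [8 for q in width]
rows = (width - width) % (width * 28)
rows = rows + 30 * 0
if width >= 23:
    base = rows[rows]
    base = vals + b

9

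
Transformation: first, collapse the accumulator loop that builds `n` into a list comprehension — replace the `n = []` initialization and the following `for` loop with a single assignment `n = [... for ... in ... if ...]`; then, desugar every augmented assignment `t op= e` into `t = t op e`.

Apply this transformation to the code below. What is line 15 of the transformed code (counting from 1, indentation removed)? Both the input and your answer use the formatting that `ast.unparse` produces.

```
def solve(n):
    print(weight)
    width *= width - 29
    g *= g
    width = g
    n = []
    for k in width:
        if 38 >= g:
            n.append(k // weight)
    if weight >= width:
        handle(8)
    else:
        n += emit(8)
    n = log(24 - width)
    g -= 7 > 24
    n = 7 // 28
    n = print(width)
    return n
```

Transformed code:
def solve(n):
    print(weight)
    width = width * (width - 29)
    g = g * g
    width = g
    n = [k // weight for k in width if 38 >= g]
    if weight >= width:
        handle(8)
    else:
        n = n + emit(8)
    n = log(24 - width)
    g = g - (7 > 24)
    n = 7 // 28
    n = print(width)
    return n

return n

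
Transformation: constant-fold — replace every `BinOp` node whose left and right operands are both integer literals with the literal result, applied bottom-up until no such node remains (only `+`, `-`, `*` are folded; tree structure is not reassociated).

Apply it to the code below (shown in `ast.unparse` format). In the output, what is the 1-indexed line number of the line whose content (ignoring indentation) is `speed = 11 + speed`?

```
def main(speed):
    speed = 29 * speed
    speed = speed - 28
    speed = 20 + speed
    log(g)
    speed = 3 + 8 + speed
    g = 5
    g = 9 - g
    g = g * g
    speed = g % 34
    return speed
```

6

Transformed code:
def main(speed):
    speed = 29 * speed
    speed = speed - 28
    speed = 20 + speed
    log(g)
    speed = 11 + speed
    g = 5
    g = 9 - g
    g = g * g
    speed = g % 34
    return speed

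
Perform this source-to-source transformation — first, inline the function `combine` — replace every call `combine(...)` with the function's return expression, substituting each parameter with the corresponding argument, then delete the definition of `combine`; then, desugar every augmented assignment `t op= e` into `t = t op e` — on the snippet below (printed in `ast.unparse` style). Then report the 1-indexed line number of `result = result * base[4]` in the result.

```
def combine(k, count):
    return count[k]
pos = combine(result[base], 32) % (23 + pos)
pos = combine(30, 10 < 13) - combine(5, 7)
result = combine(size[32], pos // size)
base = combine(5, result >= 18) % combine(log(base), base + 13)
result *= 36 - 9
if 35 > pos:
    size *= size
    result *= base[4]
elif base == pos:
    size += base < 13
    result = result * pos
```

8

Transformed code:
pos = 32[result[base]] % (23 + pos)
pos = (10 < 13)[30] - 7[5]
result = (pos // size)[size[32]]
base = (result >= 18)[5] % (base + 13)[log(base)]
result = result * (36 - 9)
if 35 > pos:
    size = size * size
    result = result * base[4]
elif base == pos:
    size = size + (base < 13)
    result = result * pos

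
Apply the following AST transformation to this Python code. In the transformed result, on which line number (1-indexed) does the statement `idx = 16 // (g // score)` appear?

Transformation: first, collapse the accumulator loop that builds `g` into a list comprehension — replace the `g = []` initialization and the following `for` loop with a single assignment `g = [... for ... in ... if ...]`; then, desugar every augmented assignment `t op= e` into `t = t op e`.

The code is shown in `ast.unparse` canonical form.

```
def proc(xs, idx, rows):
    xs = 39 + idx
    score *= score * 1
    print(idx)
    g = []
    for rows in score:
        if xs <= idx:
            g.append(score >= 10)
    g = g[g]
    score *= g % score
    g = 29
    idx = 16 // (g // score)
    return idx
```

Transformed code:
def proc(xs, idx, rows):
    xs = 39 + idx
    score = score * (score * 1)
    print(idx)
    g = [score >= 10 for rows in score if xs <= idx]
    g = g[g]
    score = score * (g % score)
    g = 29
    idx = 16 // (g // score)
    return idx

9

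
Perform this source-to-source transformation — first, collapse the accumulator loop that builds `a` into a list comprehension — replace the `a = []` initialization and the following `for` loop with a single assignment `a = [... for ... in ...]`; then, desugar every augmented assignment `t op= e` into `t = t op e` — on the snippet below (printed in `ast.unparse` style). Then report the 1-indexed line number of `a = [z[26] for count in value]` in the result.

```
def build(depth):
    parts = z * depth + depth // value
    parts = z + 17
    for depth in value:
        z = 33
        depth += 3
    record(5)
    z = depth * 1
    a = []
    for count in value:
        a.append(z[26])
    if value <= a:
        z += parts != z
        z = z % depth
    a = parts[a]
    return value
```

9

Transformed code:
def build(depth):
    parts = z * depth + depth // value
    parts = z + 17
    for depth in value:
        z = 33
        depth = depth + 3
    record(5)
    z = depth * 1
    a = [z[26] for count in value]
    if value <= a:
        z = z + (parts != z)
        z = z % depth
    a = parts[a]
    return value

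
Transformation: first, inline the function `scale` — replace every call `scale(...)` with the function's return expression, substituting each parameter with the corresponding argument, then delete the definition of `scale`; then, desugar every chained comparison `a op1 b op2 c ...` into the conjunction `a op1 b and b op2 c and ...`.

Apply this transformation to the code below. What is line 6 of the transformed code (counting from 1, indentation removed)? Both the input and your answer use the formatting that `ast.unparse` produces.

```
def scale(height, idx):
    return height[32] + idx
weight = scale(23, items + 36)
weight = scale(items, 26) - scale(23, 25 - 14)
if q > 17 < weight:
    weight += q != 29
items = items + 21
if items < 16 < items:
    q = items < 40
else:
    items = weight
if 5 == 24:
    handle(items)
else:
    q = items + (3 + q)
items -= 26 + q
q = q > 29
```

if items < 16 and 16 < items:

Transformed code:
weight = 23[32] + (items + 36)
weight = items[32] + 26 - (23[32] + (25 - 14))
if q > 17 and 17 < weight:
    weight += q != 29
items = items + 21
if items < 16 and 16 < items:
    q = items < 40
else:
    items = weight
if 5 == 24:
    handle(items)
else:
    q = items + (3 + q)
items -= 26 + q
q = q > 29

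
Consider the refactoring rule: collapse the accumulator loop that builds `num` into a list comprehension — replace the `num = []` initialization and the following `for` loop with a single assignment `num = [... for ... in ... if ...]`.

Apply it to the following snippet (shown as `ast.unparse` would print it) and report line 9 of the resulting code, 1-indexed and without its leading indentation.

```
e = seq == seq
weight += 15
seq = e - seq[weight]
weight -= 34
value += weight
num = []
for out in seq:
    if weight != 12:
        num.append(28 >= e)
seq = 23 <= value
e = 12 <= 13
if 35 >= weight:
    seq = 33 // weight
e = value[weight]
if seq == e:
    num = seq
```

Transformed code:
e = seq == seq
weight += 15
seq = e - seq[weight]
weight -= 34
value += weight
num = [28 >= e for out in seq if weight != 12]
seq = 23 <= value
e = 12 <= 13
if 35 >= weight:
    seq = 33 // weight
e = value[weight]
if seq == e:
    num = seq

if 35 >= weight:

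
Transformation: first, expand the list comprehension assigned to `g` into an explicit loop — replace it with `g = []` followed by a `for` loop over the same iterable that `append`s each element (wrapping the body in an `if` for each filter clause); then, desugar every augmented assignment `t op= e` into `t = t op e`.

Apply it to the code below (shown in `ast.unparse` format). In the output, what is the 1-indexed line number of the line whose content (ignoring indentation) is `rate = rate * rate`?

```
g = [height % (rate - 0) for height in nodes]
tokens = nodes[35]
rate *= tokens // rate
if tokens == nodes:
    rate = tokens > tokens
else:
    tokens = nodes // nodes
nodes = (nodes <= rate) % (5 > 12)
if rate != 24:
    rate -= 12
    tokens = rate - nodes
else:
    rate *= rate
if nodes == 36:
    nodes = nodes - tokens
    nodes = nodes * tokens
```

15

Transformed code:
g = []
for height in nodes:
    g.append(height % (rate - 0))
tokens = nodes[35]
rate = rate * (tokens // rate)
if tokens == nodes:
    rate = tokens > tokens
else:
    tokens = nodes // nodes
nodes = (nodes <= rate) % (5 > 12)
if rate != 24:
    rate = rate - 12
    tokens = rate - nodes
else:
    rate = rate * rate
if nodes == 36:
    nodes = nodes - tokens
    nodes = nodes * tokens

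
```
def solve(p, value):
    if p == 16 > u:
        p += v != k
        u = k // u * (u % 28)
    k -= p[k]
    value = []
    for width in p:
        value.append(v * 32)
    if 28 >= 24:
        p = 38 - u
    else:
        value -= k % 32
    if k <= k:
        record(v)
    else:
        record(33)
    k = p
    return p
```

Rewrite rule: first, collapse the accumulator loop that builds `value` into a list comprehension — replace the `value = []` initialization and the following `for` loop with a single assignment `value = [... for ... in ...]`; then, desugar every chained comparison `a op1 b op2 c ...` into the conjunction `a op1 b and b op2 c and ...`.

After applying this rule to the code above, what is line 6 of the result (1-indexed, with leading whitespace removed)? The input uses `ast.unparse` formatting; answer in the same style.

Transformed code:
def solve(p, value):
    if p == 16 and 16 > u:
        p += v != k
        u = k // u * (u % 28)
    k -= p[k]
    value = [v * 32 for width in p]
    if 28 >= 24:
        p = 38 - u
    else:
        value -= k % 32
    if k <= k:
        record(v)
    else:
        record(33)
    k = p
    return p

value = [v * 32 for width in p]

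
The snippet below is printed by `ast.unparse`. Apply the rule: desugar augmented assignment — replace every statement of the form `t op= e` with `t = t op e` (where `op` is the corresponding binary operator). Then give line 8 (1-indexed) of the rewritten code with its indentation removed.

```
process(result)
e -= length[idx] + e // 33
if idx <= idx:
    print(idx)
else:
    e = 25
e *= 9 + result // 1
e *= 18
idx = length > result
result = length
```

e = e * 18

Transformed code:
process(result)
e = e - (length[idx] + e // 33)
if idx <= idx:
    print(idx)
else:
    e = 25
e = e * (9 + result // 1)
e = e * 18
idx = length > result
result = length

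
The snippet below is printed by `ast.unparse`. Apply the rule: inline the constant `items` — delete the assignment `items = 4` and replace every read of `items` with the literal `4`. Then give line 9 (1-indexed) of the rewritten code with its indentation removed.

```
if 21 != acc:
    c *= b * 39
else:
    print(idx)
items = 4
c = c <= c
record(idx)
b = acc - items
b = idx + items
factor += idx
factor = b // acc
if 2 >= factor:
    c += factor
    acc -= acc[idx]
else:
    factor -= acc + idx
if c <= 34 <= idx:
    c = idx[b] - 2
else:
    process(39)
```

factor += idx

Transformed code:
if 21 != acc:
    c *= b * 39
else:
    print(idx)
c = c <= c
record(idx)
b = acc - 4
b = idx + 4
factor += idx
factor = b // acc
if 2 >= factor:
    c += factor
    acc -= acc[idx]
else:
    factor -= acc + idx
if c <= 34 <= idx:
    c = idx[b] - 2
else:
    process(39)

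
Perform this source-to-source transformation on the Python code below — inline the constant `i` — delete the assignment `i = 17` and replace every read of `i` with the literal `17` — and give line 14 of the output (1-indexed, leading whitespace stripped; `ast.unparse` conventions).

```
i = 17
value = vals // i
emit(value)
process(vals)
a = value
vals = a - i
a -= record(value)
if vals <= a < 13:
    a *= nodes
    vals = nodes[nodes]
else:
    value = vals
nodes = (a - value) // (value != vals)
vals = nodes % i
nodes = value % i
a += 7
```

nodes = value % 17

Transformed code:
value = vals // 17
emit(value)
process(vals)
a = value
vals = a - 17
a -= record(value)
if vals <= a < 13:
    a *= nodes
    vals = nodes[nodes]
else:
    value = vals
nodes = (a - value) // (value != vals)
vals = nodes % 17
nodes = value % 17
a += 7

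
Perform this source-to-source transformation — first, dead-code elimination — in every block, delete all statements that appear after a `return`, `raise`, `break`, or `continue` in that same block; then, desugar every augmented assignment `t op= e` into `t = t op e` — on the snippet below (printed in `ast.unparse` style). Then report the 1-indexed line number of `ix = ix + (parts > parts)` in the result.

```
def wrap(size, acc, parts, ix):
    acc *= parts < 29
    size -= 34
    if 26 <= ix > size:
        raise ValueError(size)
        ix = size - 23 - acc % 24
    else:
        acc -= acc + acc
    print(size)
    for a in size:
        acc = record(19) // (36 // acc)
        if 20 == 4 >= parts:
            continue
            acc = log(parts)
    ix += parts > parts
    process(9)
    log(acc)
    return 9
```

Transformed code:
def wrap(size, acc, parts, ix):
    acc = acc * (parts < 29)
    size = size - 34
    if 26 <= ix > size:
        raise ValueError(size)
    else:
        acc = acc - (acc + acc)
    print(size)
    for a in size:
        acc = record(19) // (36 // acc)
        if 20 == 4 >= parts:
            continue
    ix = ix + (parts > parts)
    process(9)
    log(acc)
    return 9

13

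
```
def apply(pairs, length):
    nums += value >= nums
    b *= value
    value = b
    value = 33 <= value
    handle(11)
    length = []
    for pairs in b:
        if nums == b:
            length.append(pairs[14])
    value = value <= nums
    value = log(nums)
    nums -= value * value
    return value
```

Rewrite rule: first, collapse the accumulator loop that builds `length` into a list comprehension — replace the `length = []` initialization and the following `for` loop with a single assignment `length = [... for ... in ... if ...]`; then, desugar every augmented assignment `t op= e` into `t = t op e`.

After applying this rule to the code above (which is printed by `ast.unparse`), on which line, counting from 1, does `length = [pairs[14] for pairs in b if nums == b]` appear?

7

Transformed code:
def apply(pairs, length):
    nums = nums + (value >= nums)
    b = b * value
    value = b
    value = 33 <= value
    handle(11)
    length = [pairs[14] for pairs in b if nums == b]
    value = value <= nums
    value = log(nums)
    nums = nums - value * value
    return value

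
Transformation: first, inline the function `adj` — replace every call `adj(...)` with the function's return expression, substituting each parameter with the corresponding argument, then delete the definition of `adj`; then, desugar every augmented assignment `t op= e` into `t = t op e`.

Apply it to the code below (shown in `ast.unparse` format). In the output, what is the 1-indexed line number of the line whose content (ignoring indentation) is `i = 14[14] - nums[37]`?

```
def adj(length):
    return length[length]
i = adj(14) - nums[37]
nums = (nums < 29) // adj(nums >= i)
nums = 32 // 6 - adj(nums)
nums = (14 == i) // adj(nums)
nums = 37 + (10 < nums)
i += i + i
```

Transformed code:
i = 14[14] - nums[37]
nums = (nums < 29) // (nums >= i)[nums >= i]
nums = 32 // 6 - nums[nums]
nums = (14 == i) // nums[nums]
nums = 37 + (10 < nums)
i = i + (i + i)

1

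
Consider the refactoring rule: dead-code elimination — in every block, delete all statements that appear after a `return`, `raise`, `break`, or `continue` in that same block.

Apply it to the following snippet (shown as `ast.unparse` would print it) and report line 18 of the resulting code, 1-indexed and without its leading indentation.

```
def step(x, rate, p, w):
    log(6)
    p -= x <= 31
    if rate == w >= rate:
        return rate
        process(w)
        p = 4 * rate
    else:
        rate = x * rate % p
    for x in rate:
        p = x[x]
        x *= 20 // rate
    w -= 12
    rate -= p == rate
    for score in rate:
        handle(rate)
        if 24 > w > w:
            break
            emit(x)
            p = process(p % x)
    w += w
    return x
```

Transformed code:
def step(x, rate, p, w):
    log(6)
    p -= x <= 31
    if rate == w >= rate:
        return rate
    else:
        rate = x * rate % p
    for x in rate:
        p = x[x]
        x *= 20 // rate
    w -= 12
    rate -= p == rate
    for score in rate:
        handle(rate)
        if 24 > w > w:
            break
    w += w
    return x

return x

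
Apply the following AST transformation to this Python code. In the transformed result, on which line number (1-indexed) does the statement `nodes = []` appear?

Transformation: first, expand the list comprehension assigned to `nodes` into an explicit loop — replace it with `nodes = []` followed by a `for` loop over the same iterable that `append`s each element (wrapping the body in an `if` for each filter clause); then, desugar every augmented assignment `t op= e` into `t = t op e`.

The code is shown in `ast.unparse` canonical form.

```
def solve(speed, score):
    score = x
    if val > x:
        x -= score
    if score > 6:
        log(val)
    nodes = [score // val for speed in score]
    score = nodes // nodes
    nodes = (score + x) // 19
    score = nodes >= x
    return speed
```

Transformed code:
def solve(speed, score):
    score = x
    if val > x:
        x = x - score
    if score > 6:
        log(val)
    nodes = []
    for speed in score:
        nodes.append(score // val)
    score = nodes // nodes
    nodes = (score + x) // 19
    score = nodes >= x
    return speed

7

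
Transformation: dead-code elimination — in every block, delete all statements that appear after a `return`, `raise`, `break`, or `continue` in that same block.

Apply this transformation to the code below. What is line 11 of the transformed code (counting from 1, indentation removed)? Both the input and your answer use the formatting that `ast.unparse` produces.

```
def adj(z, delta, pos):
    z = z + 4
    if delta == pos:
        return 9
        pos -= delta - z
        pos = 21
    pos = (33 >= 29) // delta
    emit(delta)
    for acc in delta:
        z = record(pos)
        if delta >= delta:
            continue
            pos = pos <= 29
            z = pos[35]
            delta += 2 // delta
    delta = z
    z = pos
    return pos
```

Transformed code:
def adj(z, delta, pos):
    z = z + 4
    if delta == pos:
        return 9
    pos = (33 >= 29) // delta
    emit(delta)
    for acc in delta:
        z = record(pos)
        if delta >= delta:
            continue
    delta = z
    z = pos
    return pos

delta = z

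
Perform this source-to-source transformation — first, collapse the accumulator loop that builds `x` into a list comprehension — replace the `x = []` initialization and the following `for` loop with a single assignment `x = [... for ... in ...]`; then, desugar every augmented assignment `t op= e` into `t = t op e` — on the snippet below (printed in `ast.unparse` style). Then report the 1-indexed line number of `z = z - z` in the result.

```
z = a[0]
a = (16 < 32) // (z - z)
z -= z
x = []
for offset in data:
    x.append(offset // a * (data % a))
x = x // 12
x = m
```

Transformed code:
z = a[0]
a = (16 < 32) // (z - z)
z = z - z
x = [offset // a * (data % a) for offset in data]
x = x // 12
x = m

3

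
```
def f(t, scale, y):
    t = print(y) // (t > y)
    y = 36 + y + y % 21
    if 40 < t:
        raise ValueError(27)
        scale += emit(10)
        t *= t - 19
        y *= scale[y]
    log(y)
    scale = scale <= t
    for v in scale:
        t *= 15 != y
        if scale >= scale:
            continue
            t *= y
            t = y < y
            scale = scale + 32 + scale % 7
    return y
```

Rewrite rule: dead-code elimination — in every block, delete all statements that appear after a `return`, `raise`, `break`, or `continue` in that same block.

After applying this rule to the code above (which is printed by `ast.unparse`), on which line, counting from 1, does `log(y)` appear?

Transformed code:
def f(t, scale, y):
    t = print(y) // (t > y)
    y = 36 + y + y % 21
    if 40 < t:
        raise ValueError(27)
    log(y)
    scale = scale <= t
    for v in scale:
        t *= 15 != y
        if scale >= scale:
            continue
    return y

6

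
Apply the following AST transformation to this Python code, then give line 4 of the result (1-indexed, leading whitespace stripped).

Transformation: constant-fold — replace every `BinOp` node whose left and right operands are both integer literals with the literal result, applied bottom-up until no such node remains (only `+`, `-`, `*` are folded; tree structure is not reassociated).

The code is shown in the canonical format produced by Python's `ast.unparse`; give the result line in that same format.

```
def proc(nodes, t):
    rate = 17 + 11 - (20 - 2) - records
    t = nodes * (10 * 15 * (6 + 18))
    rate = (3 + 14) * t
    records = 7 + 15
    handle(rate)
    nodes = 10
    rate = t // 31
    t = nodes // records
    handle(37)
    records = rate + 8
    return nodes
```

rate = 17 * t

Transformed code:
def proc(nodes, t):
    rate = 10 - records
    t = nodes * 3600
    rate = 17 * t
    records = 22
    handle(rate)
    nodes = 10
    rate = t // 31
    t = nodes // records
    handle(37)
    records = rate + 8
    return nodes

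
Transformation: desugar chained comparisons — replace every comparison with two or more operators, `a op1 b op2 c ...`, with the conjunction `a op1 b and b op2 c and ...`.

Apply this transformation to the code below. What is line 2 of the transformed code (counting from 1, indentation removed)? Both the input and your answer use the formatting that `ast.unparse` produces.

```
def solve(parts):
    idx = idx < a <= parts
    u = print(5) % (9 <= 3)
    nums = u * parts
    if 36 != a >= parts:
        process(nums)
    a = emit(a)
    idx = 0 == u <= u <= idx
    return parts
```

idx = idx < a and a <= parts

Transformed code:
def solve(parts):
    idx = idx < a and a <= parts
    u = print(5) % (9 <= 3)
    nums = u * parts
    if 36 != a and a >= parts:
        process(nums)
    a = emit(a)
    idx = 0 == u and u <= u and (u <= idx)
    return parts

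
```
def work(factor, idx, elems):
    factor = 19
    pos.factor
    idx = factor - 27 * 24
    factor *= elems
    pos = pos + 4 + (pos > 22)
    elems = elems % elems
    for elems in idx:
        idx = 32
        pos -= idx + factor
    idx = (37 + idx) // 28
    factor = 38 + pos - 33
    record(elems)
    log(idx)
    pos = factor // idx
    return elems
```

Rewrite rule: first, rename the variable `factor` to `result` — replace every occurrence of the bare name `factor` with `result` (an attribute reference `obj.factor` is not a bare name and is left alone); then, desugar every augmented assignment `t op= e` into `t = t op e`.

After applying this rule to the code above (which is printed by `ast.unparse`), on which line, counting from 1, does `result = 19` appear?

Transformed code:
def work(result, idx, elems):
    result = 19
    pos.factor
    idx = result - 27 * 24
    result = result * elems
    pos = pos + 4 + (pos > 22)
    elems = elems % elems
    for elems in idx:
        idx = 32
        pos = pos - (idx + result)
    idx = (37 + idx) // 28
    result = 38 + pos - 33
    record(elems)
    log(idx)
    pos = result // idx
    return elems

2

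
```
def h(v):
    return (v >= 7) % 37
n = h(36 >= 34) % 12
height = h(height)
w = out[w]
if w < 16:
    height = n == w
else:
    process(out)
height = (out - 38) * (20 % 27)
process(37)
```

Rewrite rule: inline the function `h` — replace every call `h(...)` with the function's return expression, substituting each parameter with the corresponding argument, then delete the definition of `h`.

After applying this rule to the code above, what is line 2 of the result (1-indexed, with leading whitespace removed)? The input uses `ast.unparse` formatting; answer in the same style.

Transformed code:
n = ((36 >= 34) >= 7) % 37 % 12
height = (height >= 7) % 37
w = out[w]
if w < 16:
    height = n == w
else:
    process(out)
height = (out - 38) * (20 % 27)
process(37)

height = (height >= 7) % 37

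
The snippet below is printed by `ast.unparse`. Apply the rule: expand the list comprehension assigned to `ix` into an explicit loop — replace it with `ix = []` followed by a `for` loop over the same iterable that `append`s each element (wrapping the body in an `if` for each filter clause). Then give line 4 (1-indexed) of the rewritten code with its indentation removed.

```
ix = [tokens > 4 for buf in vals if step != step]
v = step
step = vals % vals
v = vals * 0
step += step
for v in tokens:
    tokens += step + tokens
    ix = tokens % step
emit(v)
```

ix.append(tokens > 4)

Transformed code:
ix = []
for buf in vals:
    if step != step:
        ix.append(tokens > 4)
v = step
step = vals % vals
v = vals * 0
step += step
for v in tokens:
    tokens += step + tokens
    ix = tokens % step
emit(v)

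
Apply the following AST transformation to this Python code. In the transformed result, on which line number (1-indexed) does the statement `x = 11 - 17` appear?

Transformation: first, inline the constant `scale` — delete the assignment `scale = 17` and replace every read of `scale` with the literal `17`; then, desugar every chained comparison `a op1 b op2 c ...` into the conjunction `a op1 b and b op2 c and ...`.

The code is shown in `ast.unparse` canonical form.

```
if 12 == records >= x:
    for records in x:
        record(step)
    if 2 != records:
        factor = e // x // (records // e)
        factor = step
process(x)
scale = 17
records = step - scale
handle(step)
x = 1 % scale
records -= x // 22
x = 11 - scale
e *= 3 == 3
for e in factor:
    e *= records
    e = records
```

12

Transformed code:
if 12 == records and records >= x:
    for records in x:
        record(step)
    if 2 != records:
        factor = e // x // (records // e)
        factor = step
process(x)
records = step - 17
handle(step)
x = 1 % 17
records -= x // 22
x = 11 - 17
e *= 3 == 3
for e in factor:
    e *= records
    e = records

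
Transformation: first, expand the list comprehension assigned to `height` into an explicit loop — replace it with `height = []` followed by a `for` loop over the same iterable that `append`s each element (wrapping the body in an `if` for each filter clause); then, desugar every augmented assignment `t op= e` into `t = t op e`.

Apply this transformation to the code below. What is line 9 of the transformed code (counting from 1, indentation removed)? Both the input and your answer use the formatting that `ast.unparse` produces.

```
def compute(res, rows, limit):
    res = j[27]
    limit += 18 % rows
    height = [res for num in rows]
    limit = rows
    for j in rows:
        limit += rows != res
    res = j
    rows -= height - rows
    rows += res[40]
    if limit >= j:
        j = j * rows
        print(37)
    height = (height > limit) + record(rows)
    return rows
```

limit = limit + (rows != res)

Transformed code:
def compute(res, rows, limit):
    res = j[27]
    limit = limit + 18 % rows
    height = []
    for num in rows:
        height.append(res)
    limit = rows
    for j in rows:
        limit = limit + (rows != res)
    res = j
    rows = rows - (height - rows)
    rows = rows + res[40]
    if limit >= j:
        j = j * rows
        print(37)
    height = (height > limit) + record(rows)
    return rows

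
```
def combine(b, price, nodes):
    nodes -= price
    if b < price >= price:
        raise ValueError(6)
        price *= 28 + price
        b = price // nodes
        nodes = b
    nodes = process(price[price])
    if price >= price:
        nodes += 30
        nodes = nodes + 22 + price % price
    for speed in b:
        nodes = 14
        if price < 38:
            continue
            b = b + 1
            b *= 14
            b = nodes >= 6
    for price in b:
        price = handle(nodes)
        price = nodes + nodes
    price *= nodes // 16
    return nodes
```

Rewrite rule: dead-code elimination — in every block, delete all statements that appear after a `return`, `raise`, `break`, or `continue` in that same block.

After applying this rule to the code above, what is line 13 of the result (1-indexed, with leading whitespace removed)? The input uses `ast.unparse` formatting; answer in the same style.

Transformed code:
def combine(b, price, nodes):
    nodes -= price
    if b < price >= price:
        raise ValueError(6)
    nodes = process(price[price])
    if price >= price:
        nodes += 30
        nodes = nodes + 22 + price % price
    for speed in b:
        nodes = 14
        if price < 38:
            continue
    for price in b:
        price = handle(nodes)
        price = nodes + nodes
    price *= nodes // 16
    return nodes

for price in b:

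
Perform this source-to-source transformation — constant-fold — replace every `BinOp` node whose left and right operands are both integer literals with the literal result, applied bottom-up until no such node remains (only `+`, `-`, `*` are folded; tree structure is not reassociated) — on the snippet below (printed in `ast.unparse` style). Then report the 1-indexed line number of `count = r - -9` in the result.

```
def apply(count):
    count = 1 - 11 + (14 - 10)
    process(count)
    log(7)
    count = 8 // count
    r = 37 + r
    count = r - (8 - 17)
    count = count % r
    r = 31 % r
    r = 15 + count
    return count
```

Transformed code:
def apply(count):
    count = -6
    process(count)
    log(7)
    count = 8 // count
    r = 37 + r
    count = r - -9
    count = count % r
    r = 31 % r
    r = 15 + count
    return count

7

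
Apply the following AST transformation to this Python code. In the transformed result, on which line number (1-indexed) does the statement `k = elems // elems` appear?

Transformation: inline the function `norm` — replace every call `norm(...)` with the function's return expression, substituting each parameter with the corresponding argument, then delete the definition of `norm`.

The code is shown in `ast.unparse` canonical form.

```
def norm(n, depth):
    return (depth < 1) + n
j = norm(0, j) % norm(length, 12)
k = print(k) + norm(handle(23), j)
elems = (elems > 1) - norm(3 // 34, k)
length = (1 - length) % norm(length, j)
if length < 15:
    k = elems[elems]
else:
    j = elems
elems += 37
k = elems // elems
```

Transformed code:
j = ((j < 1) + 0) % ((12 < 1) + length)
k = print(k) + ((j < 1) + handle(23))
elems = (elems > 1) - ((k < 1) + 3 // 34)
length = (1 - length) % ((j < 1) + length)
if length < 15:
    k = elems[elems]
else:
    j = elems
elems += 37
k = elems // elems

10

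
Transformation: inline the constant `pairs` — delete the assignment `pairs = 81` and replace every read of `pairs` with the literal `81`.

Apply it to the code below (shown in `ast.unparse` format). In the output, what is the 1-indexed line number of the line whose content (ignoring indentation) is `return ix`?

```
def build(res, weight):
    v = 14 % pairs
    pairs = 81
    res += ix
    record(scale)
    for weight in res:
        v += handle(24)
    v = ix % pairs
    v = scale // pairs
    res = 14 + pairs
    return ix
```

Transformed code:
def build(res, weight):
    v = 14 % 81
    res += ix
    record(scale)
    for weight in res:
        v += handle(24)
    v = ix % 81
    v = scale // 81
    res = 14 + 81
    return ix

10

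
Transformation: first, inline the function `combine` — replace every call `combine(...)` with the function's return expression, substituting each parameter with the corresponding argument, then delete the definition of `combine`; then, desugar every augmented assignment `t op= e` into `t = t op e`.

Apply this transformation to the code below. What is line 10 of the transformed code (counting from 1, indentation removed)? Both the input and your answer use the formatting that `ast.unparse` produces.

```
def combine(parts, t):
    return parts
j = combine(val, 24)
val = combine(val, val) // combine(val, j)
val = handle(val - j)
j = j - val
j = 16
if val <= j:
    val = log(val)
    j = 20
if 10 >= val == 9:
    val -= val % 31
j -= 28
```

Transformed code:
j = val
val = val // val
val = handle(val - j)
j = j - val
j = 16
if val <= j:
    val = log(val)
    j = 20
if 10 >= val == 9:
    val = val - val % 31
j = j - 28

val = val - val % 31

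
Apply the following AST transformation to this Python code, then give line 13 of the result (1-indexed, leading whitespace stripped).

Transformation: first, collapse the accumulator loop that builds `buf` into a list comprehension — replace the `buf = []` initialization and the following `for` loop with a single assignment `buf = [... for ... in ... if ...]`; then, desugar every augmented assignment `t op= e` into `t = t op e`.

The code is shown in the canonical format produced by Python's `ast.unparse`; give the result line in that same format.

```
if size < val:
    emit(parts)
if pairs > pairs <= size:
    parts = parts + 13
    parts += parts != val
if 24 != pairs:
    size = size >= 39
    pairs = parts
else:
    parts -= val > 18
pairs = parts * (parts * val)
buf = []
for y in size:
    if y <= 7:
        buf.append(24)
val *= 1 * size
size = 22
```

val = val * (1 * size)

Transformed code:
if size < val:
    emit(parts)
if pairs > pairs <= size:
    parts = parts + 13
    parts = parts + (parts != val)
if 24 != pairs:
    size = size >= 39
    pairs = parts
else:
    parts = parts - (val > 18)
pairs = parts * (parts * val)
buf = [24 for y in size if y <= 7]
val = val * (1 * size)
size = 22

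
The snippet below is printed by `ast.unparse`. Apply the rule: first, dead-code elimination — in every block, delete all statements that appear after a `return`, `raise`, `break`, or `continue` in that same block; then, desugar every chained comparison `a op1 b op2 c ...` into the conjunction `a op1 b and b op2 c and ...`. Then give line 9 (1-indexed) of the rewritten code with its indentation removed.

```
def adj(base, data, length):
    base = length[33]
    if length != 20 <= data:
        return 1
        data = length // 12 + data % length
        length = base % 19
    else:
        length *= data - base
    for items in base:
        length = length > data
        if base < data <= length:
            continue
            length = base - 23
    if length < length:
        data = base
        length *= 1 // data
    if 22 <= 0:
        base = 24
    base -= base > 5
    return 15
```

if base < data and data <= length:

Transformed code:
def adj(base, data, length):
    base = length[33]
    if length != 20 and 20 <= data:
        return 1
    else:
        length *= data - base
    for items in base:
        length = length > data
        if base < data and data <= length:
            continue
    if length < length:
        data = base
        length *= 1 // data
    if 22 <= 0:
        base = 24
    base -= base > 5
    return 15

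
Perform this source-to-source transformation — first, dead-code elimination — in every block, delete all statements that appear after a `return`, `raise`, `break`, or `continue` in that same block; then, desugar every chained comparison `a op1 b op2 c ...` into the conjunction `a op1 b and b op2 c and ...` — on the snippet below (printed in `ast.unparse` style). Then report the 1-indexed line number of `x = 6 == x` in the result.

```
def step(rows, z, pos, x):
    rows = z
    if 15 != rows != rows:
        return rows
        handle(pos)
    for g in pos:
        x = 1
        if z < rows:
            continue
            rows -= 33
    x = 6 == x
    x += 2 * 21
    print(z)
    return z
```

9

Transformed code:
def step(rows, z, pos, x):
    rows = z
    if 15 != rows and rows != rows:
        return rows
    for g in pos:
        x = 1
        if z < rows:
            continue
    x = 6 == x
    x += 2 * 21
    print(z)
    return z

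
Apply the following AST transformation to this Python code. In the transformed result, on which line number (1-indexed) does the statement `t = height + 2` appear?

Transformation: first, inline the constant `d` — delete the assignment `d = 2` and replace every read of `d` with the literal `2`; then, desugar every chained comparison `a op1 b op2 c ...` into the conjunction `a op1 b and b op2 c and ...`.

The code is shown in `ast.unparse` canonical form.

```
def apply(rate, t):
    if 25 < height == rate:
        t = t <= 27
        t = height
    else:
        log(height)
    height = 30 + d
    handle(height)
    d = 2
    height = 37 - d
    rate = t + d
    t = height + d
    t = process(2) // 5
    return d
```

Transformed code:
def apply(rate, t):
    if 25 < height and height == rate:
        t = t <= 27
        t = height
    else:
        log(height)
    height = 30 + 2
    handle(height)
    height = 37 - 2
    rate = t + 2
    t = height + 2
    t = process(2) // 5
    return 2

11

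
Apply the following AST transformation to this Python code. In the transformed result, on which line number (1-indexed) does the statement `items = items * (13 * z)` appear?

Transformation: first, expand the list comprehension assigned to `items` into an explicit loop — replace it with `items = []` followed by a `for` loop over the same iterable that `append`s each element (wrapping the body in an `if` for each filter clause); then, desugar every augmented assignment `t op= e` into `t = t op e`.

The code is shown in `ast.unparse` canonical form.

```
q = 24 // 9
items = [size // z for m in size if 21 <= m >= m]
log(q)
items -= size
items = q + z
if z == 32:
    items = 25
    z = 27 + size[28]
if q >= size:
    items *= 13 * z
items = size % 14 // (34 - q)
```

Transformed code:
q = 24 // 9
items = []
for m in size:
    if 21 <= m >= m:
        items.append(size // z)
log(q)
items = items - size
items = q + z
if z == 32:
    items = 25
    z = 27 + size[28]
if q >= size:
    items = items * (13 * z)
items = size % 14 // (34 - q)

13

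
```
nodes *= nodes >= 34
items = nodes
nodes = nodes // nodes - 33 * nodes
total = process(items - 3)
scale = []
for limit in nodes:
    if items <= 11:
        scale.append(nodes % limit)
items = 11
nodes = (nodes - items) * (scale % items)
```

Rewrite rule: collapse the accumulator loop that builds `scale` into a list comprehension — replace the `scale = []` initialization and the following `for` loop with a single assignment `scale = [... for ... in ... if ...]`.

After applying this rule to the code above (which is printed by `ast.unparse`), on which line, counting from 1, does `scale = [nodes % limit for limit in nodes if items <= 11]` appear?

Transformed code:
nodes *= nodes >= 34
items = nodes
nodes = nodes // nodes - 33 * nodes
total = process(items - 3)
scale = [nodes % limit for limit in nodes if items <= 11]
items = 11
nodes = (nodes - items) * (scale % items)

5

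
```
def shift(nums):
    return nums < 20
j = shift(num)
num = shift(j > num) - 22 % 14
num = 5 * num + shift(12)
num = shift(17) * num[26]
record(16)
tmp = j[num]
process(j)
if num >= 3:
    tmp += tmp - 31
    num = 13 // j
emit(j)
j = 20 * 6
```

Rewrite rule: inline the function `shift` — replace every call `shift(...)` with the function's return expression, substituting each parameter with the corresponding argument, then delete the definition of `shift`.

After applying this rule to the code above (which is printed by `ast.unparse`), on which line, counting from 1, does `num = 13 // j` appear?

10

Transformed code:
j = num < 20
num = ((j > num) < 20) - 22 % 14
num = 5 * num + (12 < 20)
num = (17 < 20) * num[26]
record(16)
tmp = j[num]
process(j)
if num >= 3:
    tmp += tmp - 31
    num = 13 // j
emit(j)
j = 20 * 6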